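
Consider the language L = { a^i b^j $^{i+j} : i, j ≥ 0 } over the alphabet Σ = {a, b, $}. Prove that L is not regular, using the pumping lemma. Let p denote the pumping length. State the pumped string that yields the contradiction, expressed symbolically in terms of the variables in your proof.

a^{p+k} b^p $^{2p}

Suppose for contradiction that L is regular, and let p be the pumping length.
Take w = a^p b^p $^{2p} ∈ L (with i=j=p, i+j=2p), |w| = 4p ≥ p.
Write w = xyz as guaranteed by the lemma, with |xy| ≤ p and |y| ≥ 1.
Since the first p symbols of w are all a's and |xy| ≤ p, y lies entirely in the leading a-block: y = a^k for some k with 1 ≤ k ≤ p.
Consider xy^2z = a^{p+k} b^p $^{2p}. Now the a- and b-counts sum to 2p+k, but the $-count is 2p ≠ 2p+k. So xy^2z ∉ L.
This is a contradiction; hence L is not regular.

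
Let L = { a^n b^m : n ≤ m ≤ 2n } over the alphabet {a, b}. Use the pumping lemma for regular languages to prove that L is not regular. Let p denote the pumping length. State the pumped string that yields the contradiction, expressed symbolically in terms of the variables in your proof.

a^{p+k} b^p

Suppose for contradiction that L is regular, and let p be the pumping length.
Take w = a^p b^p ∈ L (since p ≤ p ≤ 2p), with |w| = 2p ≥ p.
By the pumping lemma, w = xyz with |xy| ≤ p and y is nonempty.
Since the first p symbols of w are all a's and |xy| ≤ p, y lies entirely in the leading a-block: y = a^k for some k with 1 ≤ k ≤ p.
Pump with i = 2: xy^2z = a^{p+k} b^p. Now n = p+k > p = m, so the condition n ≤ m fails. Thus xy^2z ∉ L.
This contradicts the pumping lemma, so L is not regular.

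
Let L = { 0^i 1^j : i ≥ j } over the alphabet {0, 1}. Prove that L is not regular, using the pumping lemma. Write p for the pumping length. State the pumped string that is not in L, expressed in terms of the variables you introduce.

Assume L is regular. Let p be the pumping length given by the pumping lemma.
Choose w = 0^p 1^p ∈ L, with |w| = 2p ≥ p.
Write w = xyz as guaranteed by the lemma, with |xy| ≤ p and y is nonempty.
The first p characters of w are 0's, so xy (and hence y) consists only of 0's. Write y = 0^k, 1 ≤ k ≤ p.
Consider xy^0z = xz = 0^{p-k} 1^p. Since k ≥ 1, the 0-count p-k is less than p, so i ≥ j fails; thus xz ∉ L.
This is a contradiction; hence L is not regular.

0^{p-k} 1^p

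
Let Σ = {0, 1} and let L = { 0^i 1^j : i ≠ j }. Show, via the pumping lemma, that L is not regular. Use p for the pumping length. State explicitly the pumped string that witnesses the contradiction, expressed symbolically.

Assume L is regular; let p be its pumping constant.
Choose w = 0^p 1^{p+p!}. Since p ≠ p+p!, w ∈ L; and |w| ≥ p.
By the pumping lemma, w = xyz with |xy| ≤ p and |y| > 0.
Since the first p symbols of w are all 0's and |xy| ≤ p, y lies entirely in the leading 0-block: y = 0^k for some k with 1 ≤ k ≤ p.
Since 1 ≤ k ≤ p, k divides p!; set t = 1 + p!/k. Then xy^t z has p + (p!/k)·k = p + p! copies of 0. Now the 0-count equals the 1-count, so i ≠ j fails. So xy^t z = 0^{p+p!} 1^{p+p!} ∉ L.
Contradiction. Therefore L is not regular.

0^{p+p!} 1^{p+p!}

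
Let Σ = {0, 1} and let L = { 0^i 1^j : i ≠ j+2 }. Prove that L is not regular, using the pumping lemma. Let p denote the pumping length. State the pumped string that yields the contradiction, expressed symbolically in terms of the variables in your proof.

0^{p+p!} 1^{p+p!-2}

Assume L is regular; let p be its pumping constant.
Choose w = 0^p 1^{p+p!-2}. Since p ≠ (p+p!-2)+2 = p+p!, w ∈ L; and |w| ≥ p.
Write w = xyz as guaranteed by the lemma, with |xy| ≤ p and |y| ≥ 1.
Since the first p symbols of w are all 0's and |xy| ≤ p, y lies entirely in the leading 0-block: y = 0^k for some k with 1 ≤ k ≤ p.
Since 1 ≤ k ≤ p, k divides p!; set t = 1 + p!/k. Then xy^t z has p + (p!/k)·k = p + p! copies of 0. Now the 0-count is p+p! and (1-count)+2 = (p+p!-2)+2 = p+p!, so i ≠ j+2 fails. So xy^t z = 0^{p+p!} 1^{p+p!-2} ∉ L.
This contradicts the pumping lemma, so L is not regular.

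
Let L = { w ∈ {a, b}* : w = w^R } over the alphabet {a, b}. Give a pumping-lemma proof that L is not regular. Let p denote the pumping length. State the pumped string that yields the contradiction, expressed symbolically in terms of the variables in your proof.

a^{p+k} b a^p

Toward a contradiction, assume L is regular with pumping length p.
Take w = a^p b a^p, a palindrome of length 2p+1 ≥ p.
The pumping lemma gives a decomposition w = xyz where |xy| ≤ p and y is nonempty.
The first p characters of w are a's, so xy (and hence y) consists only of a's. Write y = a^k, 1 ≤ k ≤ p.
Pump with i = 2: xy^2z = a^{p+k} b a^p. Its reverse is a^p b a^{p+k}, which differs from xy^2z since k ≥ 1. So xy^2z is not a palindrome and xy^2z ∉ L.
This contradicts the pumping lemma, so L is not regular.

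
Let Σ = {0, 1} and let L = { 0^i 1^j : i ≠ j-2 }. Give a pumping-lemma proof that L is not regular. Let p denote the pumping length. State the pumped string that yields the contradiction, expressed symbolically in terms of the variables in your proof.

Toward a contradiction, assume L is regular with pumping length p.
Choose w = 0^p 1^{p+p!+2}. Since p ≠ (p+p!+2)-2 = p+p!, w ∈ L; and |w| ≥ p.
Write w = xyz as guaranteed by the lemma, with |xy| ≤ p and y is nonempty.
Because |xy| ≤ p and w begins with p copies of 0, we have y = 0^k with 1 ≤ k ≤ p.
Since 1 ≤ k ≤ p, k divides p!; set t = 1 + p!/k. Then xy^t z has p + (p!/k)·k = p + p! copies of 0. Now the 0-count is p+p! and (1-count)-2 = (p+p!+2)-2 = p+p!, so i ≠ j-2 fails. So xy^t z = 0^{p+p!} 1^{p+p!+2} ∉ L.
This is a contradiction; hence L is not regular.

0^{p+p!} 1^{p+p!+2}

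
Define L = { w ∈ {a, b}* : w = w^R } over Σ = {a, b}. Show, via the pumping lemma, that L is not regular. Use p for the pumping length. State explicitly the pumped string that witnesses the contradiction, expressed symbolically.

Toward a contradiction, assume L is regular with pumping length p.
Take w = a^p b a^p, a palindrome of length 2p+1 ≥ p.
Write w = xyz as guaranteed by the lemma, with |xy| ≤ p and y is nonempty.
Since the first p symbols of w are all a's and |xy| ≤ p, y lies entirely in the leading a-block: y = a^k for some k with 1 ≤ k ≤ p.
Pump with i = 2: xy^2z = a^{p+k} b a^p. Its reverse is a^p b a^{p+k}, which differs from xy^2z since k ≥ 1. So xy^2z is not a palindrome and xy^2z ∉ L.
This contradicts the pumping lemma, so L is not regular.

a^{p+k} b a^p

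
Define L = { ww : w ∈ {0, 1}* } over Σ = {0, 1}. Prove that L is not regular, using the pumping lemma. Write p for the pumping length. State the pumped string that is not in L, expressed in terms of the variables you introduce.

Assume L is regular. Let p be the pumping length given by the pumping lemma.
Take w = 0^p 1^p 0^p 1^p = uu where u = 0^p1^p; then w ∈ L and |w| = 4p ≥ p.
The pumping lemma gives a decomposition w = xyz where |xy| ≤ p and |y| > 0.
Because |xy| ≤ p and w begins with p copies of 0, we have y = 0^k with 1 ≤ k ≤ p.
Pump with i = 2: xy^2z = 0^{p+k} 1^p 0^p 1^p, of length 4p+k. Suppose this equals vv. The string starts with 0 and ends with 1, so v does too; thus the boundary between the two copies of v is a 1→0 transition. There is exactly one such transition, at position 2p+k, so |v| = 2p+k and |vv| = 4p+2k ≠ 4p+k since k ≥ 1. So xy^2z ∉ L.
This is a contradiction; hence L is not regular.

0^{p+k} 1^p 0^p 1^p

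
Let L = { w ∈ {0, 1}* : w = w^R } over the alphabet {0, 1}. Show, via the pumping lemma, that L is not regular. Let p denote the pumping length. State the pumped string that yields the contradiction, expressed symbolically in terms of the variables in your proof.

Suppose for contradiction that L is regular, and let p be the pumping length.
Take w = 0^p 1 0^p, a palindrome of length 2p+1 ≥ p.
The pumping lemma gives a decomposition w = xyz where |xy| ≤ p and |y| > 0.
Since the first p symbols of w are all 0's and |xy| ≤ p, y lies entirely in the leading 0-block: y = 0^k for some k with 1 ≤ k ≤ p.
Pump with i = 2: xy^2z = 0^{p+k} 1 0^p. Its reverse is 0^p 1 0^{p+k}, which differs from xy^2z since k ≥ 1. So xy^2z is not a palindrome and xy^2z ∉ L.
This is a contradiction; hence L is not regular.

0^{p+k} 1 0^p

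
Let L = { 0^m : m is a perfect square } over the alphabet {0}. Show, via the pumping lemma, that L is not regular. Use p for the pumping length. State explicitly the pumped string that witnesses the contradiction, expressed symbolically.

0^{p²+k}

Assume L is regular. Let p be the pumping length given by the pumping lemma.
Take w = 0^{p²} ∈ L with |w| = p² ≥ p.
The pumping lemma gives a decomposition w = xyz where |xy| ≤ p and |y| ≥ 1.
Then y = 0^k for some k with 1 ≤ k ≤ p.
Pump with i = 2: xy^2z = 0^{p²+k}. Since 1 ≤ k ≤ p, p² < p²+k ≤ p²+p < (p+1)², so p²+k lies strictly between consecutive squares and is not a perfect square. So xy^2z ∉ L.
Contradiction. Therefore L is not regular.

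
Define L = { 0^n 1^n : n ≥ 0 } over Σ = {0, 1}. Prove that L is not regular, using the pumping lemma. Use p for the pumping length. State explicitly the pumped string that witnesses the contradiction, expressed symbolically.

0^{p+k} 1^p

Assume L is regular; let p be its pumping constant.
Let w = 0^p 1^p ∈ L; note |w| = 2p ≥ p.
The pumping lemma gives a decomposition w = xyz where |xy| ≤ p and |y| ≥ 1.
Because |xy| ≤ p and w begins with p copies of 0, we have y = 0^k with 1 ≤ k ≤ p.
Pump with i = 2: xy^2z = 0^{p+k} 1^p. For this to lie in L we would need p = p+k, which forces k = 0. But k ≥ 1, so xy^2z ∉ L.
This is a contradiction; hence L is not regular.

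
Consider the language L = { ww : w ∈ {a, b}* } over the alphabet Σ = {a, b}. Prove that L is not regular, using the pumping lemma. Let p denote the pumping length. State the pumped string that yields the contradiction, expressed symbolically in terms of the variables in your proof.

a^{p+k} b^p a^p b^p

Toward a contradiction, assume L is regular with pumping length p.
Take w = a^p b^p a^p b^p = uu where u = a^pb^p; then w ∈ L and |w| = 4p ≥ p.
Write w = xyz as guaranteed by the lemma, with |xy| ≤ p and y is nonempty.
Because |xy| ≤ p and w begins with p copies of a, we have y = a^k with 1 ≤ k ≤ p.
Pump with i = 2: xy^2z = a^{p+k} b^p a^p b^p, of length 4p+k. Suppose this equals vv. The string starts with a and ends with b, so v does too; thus the boundary between the two copies of v is a b→a transition. There is exactly one such transition, at position 2p+k, so |v| = 2p+k and |vv| = 4p+2k ≠ 4p+k since k ≥ 1. So xy^2z ∉ L.
This is a contradiction; hence L is not regular.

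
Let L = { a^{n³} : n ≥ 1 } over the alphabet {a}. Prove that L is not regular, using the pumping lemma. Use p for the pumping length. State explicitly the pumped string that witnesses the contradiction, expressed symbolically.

a^{p³+k}

Assume L is regular; let p be its pumping constant.
Take w = a^{p³} ∈ L with |w| = p³ ≥ p.
The pumping lemma gives a decomposition w = xyz where |xy| ≤ p and |y| > 0.
Then y = a^k for some k with 1 ≤ k ≤ p.
Pump with i = 2: xy^2z = a^{p³+k}. Since 1 ≤ k ≤ p, p³ < p³+k ≤ p³+p < p³+3p²+3p+1 = (p+1)³, so p³+k is not a perfect cube. So xy^2z ∉ L.
Contradiction. Therefore L is not regular.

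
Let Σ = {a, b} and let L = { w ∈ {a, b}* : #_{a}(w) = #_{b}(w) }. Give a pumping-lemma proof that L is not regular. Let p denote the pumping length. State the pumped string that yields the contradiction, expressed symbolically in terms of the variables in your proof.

a^{p+k} b^p

Assume L is regular. Let p be the pumping length given by the pumping lemma.
Choose w = a^p b^p ∈ L with |w| = 2p ≥ p.
Write w = xyz as guaranteed by the lemma, with |xy| ≤ p and |y| > 0.
The first p characters of w are a's, so xy (and hence y) consists only of a's. Write y = a^k, 1 ≤ k ≤ p.
Pump with i = 2: xy^2z = a^{p+k} b^p has p+k occurrences of a but only p of b. Since k ≥ 1 the counts differ, so xy^2z ∉ L.
This is a contradiction; hence L is not regular.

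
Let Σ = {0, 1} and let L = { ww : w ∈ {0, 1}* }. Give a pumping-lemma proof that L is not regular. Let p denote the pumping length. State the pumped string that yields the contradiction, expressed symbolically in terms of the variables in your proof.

Assume L is regular; let p be its pumping constant.
Take w = 0^p 1^p 0^p 1^p = uu where u = 0^p1^p; then w ∈ L and |w| = 4p ≥ p.
By the pumping lemma, w = xyz with |xy| ≤ p and |y| ≥ 1.
Since the first p symbols of w are all 0's and |xy| ≤ p, y lies entirely in the leading 0-block: y = 0^k for some k with 1 ≤ k ≤ p.
Pump with i = 2: xy^2z = 0^{p+k} 1^p 0^p 1^p, of length 4p+k. Suppose this equals vv. The string starts with 0 and ends with 1, so v does too; thus the boundary between the two copies of v is a 1→0 transition. There is exactly one such transition, at position 2p+k, so |v| = 2p+k and |vv| = 4p+2k ≠ 4p+k since k ≥ 1. So xy^2z ∉ L.
This contradicts the pumping lemma, so L is not regular.

0^{p+k} 1^p 0^p 1^p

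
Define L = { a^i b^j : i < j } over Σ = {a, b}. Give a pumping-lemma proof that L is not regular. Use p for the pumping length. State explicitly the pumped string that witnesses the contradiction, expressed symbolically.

Assume L is regular. Let p be the pumping length given by the pumping lemma.
Choose w = a^p b^{p+1} ∈ L, with |w| = 2p+1 ≥ p.
By the pumping lemma, w = xyz with |xy| ≤ p and |y| > 0.
The first p characters of w are a's, so xy (and hence y) consists only of a's. Write y = a^k, 1 ≤ k ≤ p.
Consider xy^2z = a^{p+k} b^{p+1}. Since k ≥ 1, the a-count p+k is at least p+1, so i < j fails; thus xy^2z ∉ L.
This contradicts the pumping lemma, so L is not regular.

a^{p+k} b^{p+1}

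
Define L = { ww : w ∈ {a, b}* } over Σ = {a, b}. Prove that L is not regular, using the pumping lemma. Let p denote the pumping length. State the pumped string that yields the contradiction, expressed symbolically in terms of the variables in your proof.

a^{p+k} b^p a^p b^p

Assume L is regular; let p be its pumping constant.
Take w = a^p b^p a^p b^p = uu where u = a^pb^p; then w ∈ L and |w| = 4p ≥ p.
By the pumping lemma, w = xyz with |xy| ≤ p and |y| > 0.
Since the first p symbols of w are all a's and |xy| ≤ p, y lies entirely in the leading a-block: y = a^k for some k with 1 ≤ k ≤ p.
Pump with i = 2: xy^2z = a^{p+k} b^p a^p b^p, of length 4p+k. Suppose this equals vv. The string starts with a and ends with b, so v does too; thus the boundary between the two copies of v is a b→a transition. There is exactly one such transition, at position 2p+k, so |v| = 2p+k and |vv| = 4p+2k ≠ 4p+k since k ≥ 1. So xy^2z ∉ L.
This is a contradiction; hence L is not regular.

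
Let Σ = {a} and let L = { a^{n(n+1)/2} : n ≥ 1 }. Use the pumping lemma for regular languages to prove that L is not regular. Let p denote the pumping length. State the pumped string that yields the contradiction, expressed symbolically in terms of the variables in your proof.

Assume L is regular. Let p be the pumping length given by the pumping lemma.
Take w = a^{p(p+1)/2} ∈ L with |w| = p(p+1)/2 ≥ p.
By the pumping lemma, w = xyz with |xy| ≤ p and |y| ≥ 1.
Then y = a^k for some k with 1 ≤ k ≤ p.
Pump with i = 2: xy^2z = a^{p(p+1)/2+k}. Since 1 ≤ k ≤ p, p(p+1)/2 < p(p+1)/2+k ≤ p(p+1)/2+p < (p+1)(p+2)/2, so p(p+1)/2+k is strictly between consecutive triangular numbers. So xy^2z ∉ L.
Contradiction. Therefore L is not regular.

a^{p(p+1)/2+k}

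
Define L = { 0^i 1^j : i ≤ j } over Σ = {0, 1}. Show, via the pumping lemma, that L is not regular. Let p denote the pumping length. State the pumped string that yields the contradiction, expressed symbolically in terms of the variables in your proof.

0^{p+k} 1^p

Assume L is regular. Let p be the pumping length given by the pumping lemma.
Choose w = 0^p 1^p ∈ L, with |w| = 2p ≥ p.
Write w = xyz as guaranteed by the lemma, with |xy| ≤ p and y is nonempty.
Because |xy| ≤ p and w begins with p copies of 0, we have y = 0^k with 1 ≤ k ≤ p.
Consider xy^2z = 0^{p+k} 1^p. Since k ≥ 1, the 0-count p+k exceeds the 1-count p, so i ≤ j fails; thus xy^2z ∉ L.
Contradiction. Therefore L is not regular.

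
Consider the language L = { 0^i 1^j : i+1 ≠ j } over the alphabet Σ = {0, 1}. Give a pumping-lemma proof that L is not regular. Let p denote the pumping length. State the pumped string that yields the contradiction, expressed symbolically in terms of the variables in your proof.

Suppose for contradiction that L is regular, and let p be the pumping length.
Choose w = 0^p 1^{p+p!+1}. Since p ≠ (p+p!+1)-1 = p+p!, w ∈ L; and |w| ≥ p.
Write w = xyz as guaranteed by the lemma, with |xy| ≤ p and |y| > 0.
Because |xy| ≤ p and w begins with p copies of 0, we have y = 0^k with 1 ≤ k ≤ p.
Since 1 ≤ k ≤ p, k divides p!; set t = 1 + p!/k. Then xy^t z has p + (p!/k)·k = p + p! copies of 0. Now the 0-count is p+p! and (1-count)-1 = (p+p!+1)-1 = p+p!, so i+1 ≠ j fails. So xy^t z = 0^{p+p!} 1^{p+p!+1} ∉ L.
This is a contradiction; hence L is not regular.

0^{p+p!} 1^{p+p!+1}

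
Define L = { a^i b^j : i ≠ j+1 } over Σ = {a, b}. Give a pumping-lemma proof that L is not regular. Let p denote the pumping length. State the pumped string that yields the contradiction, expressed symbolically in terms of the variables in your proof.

a^{p+p!} b^{p+p!-1}

Assume L is regular; let p be its pumping constant.
Choose w = a^p b^{p+p!-1}. Since p ≠ (p+p!-1)+1 = p+p!, w ∈ L; and |w| ≥ p.
By the pumping lemma, w = xyz with |xy| ≤ p and y is nonempty.
The first p characters of w are a's, so xy (and hence y) consists only of a's. Write y = a^k, 1 ≤ k ≤ p.
Since 1 ≤ k ≤ p, k divides p!; set t = 1 + p!/k. Then xy^t z has p + (p!/k)·k = p + p! copies of a. Now the a-count is p+p! and (b-count)+1 = (p+p!-1)+1 = p+p!, so i ≠ j+1 fails. So xy^t z = a^{p+p!} b^{p+p!-1} ∉ L.
Contradiction. Therefore L is not regular.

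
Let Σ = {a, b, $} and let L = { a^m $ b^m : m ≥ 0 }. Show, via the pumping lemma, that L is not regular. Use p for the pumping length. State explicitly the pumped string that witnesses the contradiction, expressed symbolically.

a^{p+k} $ b^p

Suppose for contradiction that L is regular, and let p be the pumping length.
Take w = a^p $ b^p ∈ L with |w| = 2p+1 ≥ p.
By the pumping lemma, w = xyz with |xy| ≤ p and |y| ≥ 1.
Since the first p symbols of w are all a's and |xy| ≤ p, y lies entirely in the leading a-block: y = a^k for some k with 1 ≤ k ≤ p.
Pump with i = 2: xy^2z = a^{p+k} $ b^p, which would require p+k = p. But k ≥ 1, so xy^2z ∉ L.
Contradiction. Therefore L is not regular.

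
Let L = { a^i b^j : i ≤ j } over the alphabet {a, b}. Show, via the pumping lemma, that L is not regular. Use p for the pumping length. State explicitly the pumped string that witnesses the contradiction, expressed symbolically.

Assume L is regular. Let p be the pumping length given by the pumping lemma.
Choose w = a^p b^p ∈ L, with |w| = 2p ≥ p.
The pumping lemma gives a decomposition w = xyz where |xy| ≤ p and |y| ≥ 1.
Because |xy| ≤ p and w begins with p copies of a, we have y = a^k with 1 ≤ k ≤ p.
Consider xy^2z = a^{p+k} b^p. Since k ≥ 1, the a-count p+k exceeds the b-count p, so i ≤ j fails; thus xy^2z ∉ L.
This is a contradiction; hence L is not regular.

a^{p+k} b^p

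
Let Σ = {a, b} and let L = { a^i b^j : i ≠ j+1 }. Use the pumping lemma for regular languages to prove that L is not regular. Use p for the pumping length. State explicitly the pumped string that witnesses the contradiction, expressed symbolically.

Assume L is regular; let p be its pumping constant.
Choose w = a^p b^{p+p!-1}. Since p ≠ (p+p!-1)+1 = p+p!, w ∈ L; and |w| ≥ p.
Write w = xyz as guaranteed by the lemma, with |xy| ≤ p and |y| ≥ 1.
Since the first p symbols of w are all a's and |xy| ≤ p, y lies entirely in the leading a-block: y = a^k for some k with 1 ≤ k ≤ p.
Since 1 ≤ k ≤ p, k divides p!; set t = 1 + p!/k. Then xy^t z has p + (p!/k)·k = p + p! copies of a. Now the a-count is p+p! and (b-count)+1 = (p+p!-1)+1 = p+p!, so i ≠ j+1 fails. So xy^t z = a^{p+p!} b^{p+p!-1} ∉ L.
This contradicts the pumping lemma, so L is not regular.

a^{p+p!} b^{p+p!-1}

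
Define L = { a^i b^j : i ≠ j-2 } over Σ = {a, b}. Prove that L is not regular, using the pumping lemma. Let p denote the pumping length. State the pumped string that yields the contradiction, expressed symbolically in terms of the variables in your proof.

Assume L is regular; let p be its pumping constant.
Choose w = a^p b^{p+p!+2}. Since p ≠ (p+p!+2)-2 = p+p!, w ∈ L; and |w| ≥ p.
By the pumping lemma, w = xyz with |xy| ≤ p and y is nonempty.
The first p characters of w are a's, so xy (and hence y) consists only of a's. Write y = a^k, 1 ≤ k ≤ p.
Since 1 ≤ k ≤ p, k divides p!; set t = 1 + p!/k. Then xy^t z has p + (p!/k)·k = p + p! copies of a. Now the a-count is p+p! and (b-count)-2 = (p+p!+2)-2 = p+p!, so i ≠ j-2 fails. So xy^t z = a^{p+p!} b^{p+p!+2} ∉ L.
This contradicts the pumping lemma, so L is not regular.

a^{p+p!} b^{p+p!+2}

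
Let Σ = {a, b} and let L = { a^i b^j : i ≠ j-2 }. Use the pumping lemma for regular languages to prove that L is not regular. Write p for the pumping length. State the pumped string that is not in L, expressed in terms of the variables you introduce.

a^{p+p!} b^{p+p!+2}

Toward a contradiction, assume L is regular with pumping length p.
Choose w = a^p b^{p+p!+2}. Since p ≠ (p+p!+2)-2 = p+p!, w ∈ L; and |w| ≥ p.
The pumping lemma gives a decomposition w = xyz where |xy| ≤ p and |y| ≥ 1.
The first p characters of w are a's, so xy (and hence y) consists only of a's. Write y = a^k, 1 ≤ k ≤ p.
Since 1 ≤ k ≤ p, k divides p!; set t = 1 + p!/k. Then xy^t z has p + (p!/k)·k = p + p! copies of a. Now the a-count is p+p! and (b-count)-2 = (p+p!+2)-2 = p+p!, so i ≠ j-2 fails. So xy^t z = a^{p+p!} b^{p+p!+2} ∉ L.
This is a contradiction; hence L is not regular.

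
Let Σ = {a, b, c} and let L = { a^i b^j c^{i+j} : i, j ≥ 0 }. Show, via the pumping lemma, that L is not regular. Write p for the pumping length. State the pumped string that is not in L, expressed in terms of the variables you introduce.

Assume L is regular. Let p be the pumping length given by the pumping lemma.
Take w = a^p b^p c^{2p} ∈ L (with i=j=p, i+j=2p), |w| = 4p ≥ p.
The pumping lemma gives a decomposition w = xyz where |xy| ≤ p and y is nonempty.
Since the first p symbols of w are all a's and |xy| ≤ p, y lies entirely in the leading a-block: y = a^k for some k with 1 ≤ k ≤ p.
Consider xy^2z = a^{p+k} b^p c^{2p}. Now the a- and b-counts sum to 2p+k, but the c-count is 2p ≠ 2p+k. So xy^2z ∉ L.
This is a contradiction; hence L is not regular.

a^{p+k} b^p c^{2p}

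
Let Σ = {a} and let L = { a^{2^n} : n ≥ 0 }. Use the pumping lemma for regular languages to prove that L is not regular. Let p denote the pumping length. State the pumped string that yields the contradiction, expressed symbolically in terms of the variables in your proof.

Assume L is regular; let p be its pumping constant.
Take w = a^{2^p} ∈ L with |w| = 2^p ≥ p.
Write w = xyz as guaranteed by the lemma, with |xy| ≤ p and y is nonempty.
Then y = a^k for some k with 1 ≤ k ≤ p.
Pump with i = 2: xy^2z = a^{2^p+k}. Since 1 ≤ k ≤ p < 2^p, we have 2^p < 2^p+k < 2^{p+1}, so 2^p+k is not a power of 2. So xy^2z ∉ L.
This is a contradiction; hence L is not regular.

a^{2^p+k}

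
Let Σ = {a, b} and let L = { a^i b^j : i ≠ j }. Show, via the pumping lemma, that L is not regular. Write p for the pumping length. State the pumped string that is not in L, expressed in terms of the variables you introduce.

Assume L is regular; let p be its pumping constant.
Choose w = a^p b^{p+p!}. Since p ≠ p+p!, w ∈ L; and |w| ≥ p.
Write w = xyz as guaranteed by the lemma, with |xy| ≤ p and |y| > 0.
Since the first p symbols of w are all a's and |xy| ≤ p, y lies entirely in the leading a-block: y = a^k for some k with 1 ≤ k ≤ p.
Since 1 ≤ k ≤ p, k divides p!; set t = 1 + p!/k. Then xy^t z has p + (p!/k)·k = p + p! copies of a. Now the a-count equals the b-count, so i ≠ j fails. So xy^t z = a^{p+p!} b^{p+p!} ∉ L.
Contradiction. Therefore L is not regular.

a^{p+p!} b^{p+p!}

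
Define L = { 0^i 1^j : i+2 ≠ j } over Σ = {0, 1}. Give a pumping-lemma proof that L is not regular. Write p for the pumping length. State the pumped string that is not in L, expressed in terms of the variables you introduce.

0^{p+p!} 1^{p+p!+2}

Suppose for contradiction that L is regular, and let p be the pumping length.
Choose w = 0^p 1^{p+p!+2}. Since p ≠ (p+p!+2)-2 = p+p!, w ∈ L; and |w| ≥ p.
The pumping lemma gives a decomposition w = xyz where |xy| ≤ p and y is nonempty.
The first p characters of w are 0's, so xy (and hence y) consists only of 0's. Write y = 0^k, 1 ≤ k ≤ p.
Since 1 ≤ k ≤ p, k divides p!; set t = 1 + p!/k. Then xy^t z has p + (p!/k)·k = p + p! copies of 0. Now the 0-count is p+p! and (1-count)-2 = (p+p!+2)-2 = p+p!, so i+2 ≠ j fails. So xy^t z = 0^{p+p!} 1^{p+p!+2} ∉ L.
This is a contradiction; hence L is not regular.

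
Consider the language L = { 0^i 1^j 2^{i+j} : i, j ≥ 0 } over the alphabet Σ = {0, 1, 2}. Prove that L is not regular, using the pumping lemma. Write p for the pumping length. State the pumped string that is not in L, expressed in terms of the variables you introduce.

0^{p+k} 1^p 2^{2p}

Assume L is regular; let p be its pumping constant.
Take w = 0^p 1^p 2^{2p} ∈ L (with i=j=p, i+j=2p), |w| = 4p ≥ p.
By the pumping lemma, w = xyz with |xy| ≤ p and |y| > 0.
Since the first p symbols of w are all 0's and |xy| ≤ p, y lies entirely in the leading 0-block: y = 0^k for some k with 1 ≤ k ≤ p.
Consider xy^2z = 0^{p+k} 1^p 2^{2p}. Now the 0- and 1-counts sum to 2p+k, but the 2-count is 2p ≠ 2p+k. So xy^2z ∉ L.
This is a contradiction; hence L is not regular.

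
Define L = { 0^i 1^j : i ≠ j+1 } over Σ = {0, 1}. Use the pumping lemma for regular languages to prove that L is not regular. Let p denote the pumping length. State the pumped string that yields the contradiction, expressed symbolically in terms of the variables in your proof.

Assume L is regular. Let p be the pumping length given by the pumping lemma.
Choose w = 0^p 1^{p+p!-1}. Since p ≠ (p+p!-1)+1 = p+p!, w ∈ L; and |w| ≥ p.
By the pumping lemma, w = xyz with |xy| ≤ p and |y| ≥ 1.
Because |xy| ≤ p and w begins with p copies of 0, we have y = 0^k with 1 ≤ k ≤ p.
Since 1 ≤ k ≤ p, k divides p!; set t = 1 + p!/k. Then xy^t z has p + (p!/k)·k = p + p! copies of 0. Now the 0-count is p+p! and (1-count)+1 = (p+p!-1)+1 = p+p!, so i ≠ j+1 fails. So xy^t z = 0^{p+p!} 1^{p+p!-1} ∉ L.
This contradicts the pumping lemma, so L is not regular.

0^{p+p!} 1^{p+p!-1}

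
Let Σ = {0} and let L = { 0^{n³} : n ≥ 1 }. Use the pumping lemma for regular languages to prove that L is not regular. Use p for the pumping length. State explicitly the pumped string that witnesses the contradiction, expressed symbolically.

Assume L is regular. Let p be the pumping length given by the pumping lemma.
Take w = 0^{p³} ∈ L with |w| = p³ ≥ p.
Write w = xyz as guaranteed by the lemma, with |xy| ≤ p and y is nonempty.
Then y = 0^k for some k with 1 ≤ k ≤ p.
Pump with i = 2: xy^2z = 0^{p³+k}. Since 1 ≤ k ≤ p, p³ < p³+k ≤ p³+p < p³+3p²+3p+1 = (p+1)³, so p³+k is not a perfect cube. So xy^2z ∉ L.
Contradiction. Therefore L is not regular.

0^{p³+k}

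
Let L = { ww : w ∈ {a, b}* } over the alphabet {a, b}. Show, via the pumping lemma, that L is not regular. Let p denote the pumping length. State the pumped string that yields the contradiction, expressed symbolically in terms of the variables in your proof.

a^{p+k} b^p a^p b^p

Toward a contradiction, assume L is regular with pumping length p.
Take w = a^p b^p a^p b^p = uu where u = a^pb^p; then w ∈ L and |w| = 4p ≥ p.
By the pumping lemma, w = xyz with |xy| ≤ p and |y| ≥ 1.
Since the first p symbols of w are all a's and |xy| ≤ p, y lies entirely in the leading a-block: y = a^k for some k with 1 ≤ k ≤ p.
Pump with i = 2: xy^2z = a^{p+k} b^p a^p b^p, of length 4p+k. Suppose this equals vv. The string starts with a and ends with b, so v does too; thus the boundary between the two copies of v is a b→a transition. There is exactly one such transition, at position 2p+k, so |v| = 2p+k and |vv| = 4p+2k ≠ 4p+k since k ≥ 1. So xy^2z ∉ L.
This contradicts the pumping lemma, so L is not regular.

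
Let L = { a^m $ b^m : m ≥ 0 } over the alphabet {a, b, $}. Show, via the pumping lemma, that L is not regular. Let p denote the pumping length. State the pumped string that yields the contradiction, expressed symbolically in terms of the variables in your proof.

a^{p+k} $ b^p

Suppose for contradiction that L is regular, and let p be the pumping length.
Take w = a^p $ b^p ∈ L with |w| = 2p+1 ≥ p.
The pumping lemma gives a decomposition w = xyz where |xy| ≤ p and |y| ≥ 1.
Because |xy| ≤ p and w begins with p copies of a, we have y = a^k with 1 ≤ k ≤ p.
Pump with i = 2: xy^2z = a^{p+k} $ b^p, which would require p+k = p. But k ≥ 1, so xy^2z ∉ L.
This contradicts the pumping lemma, so L is not regular.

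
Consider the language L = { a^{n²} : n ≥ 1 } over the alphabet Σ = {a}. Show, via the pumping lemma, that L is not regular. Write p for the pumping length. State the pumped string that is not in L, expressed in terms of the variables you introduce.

Suppose for contradiction that L is regular, and let p be the pumping length.
Take w = a^{p²} ∈ L with |w| = p² ≥ p.
Write w = xyz as guaranteed by the lemma, with |xy| ≤ p and |y| > 0.
Then y = a^k for some k with 1 ≤ k ≤ p.
Pump with i = 2: xy^2z = a^{p²+k}. Since 1 ≤ k ≤ p, p² < p²+k ≤ p²+p < (p+1)², so p²+k lies strictly between consecutive squares and is not a perfect square. So xy^2z ∉ L.
Contradiction. Therefore L is not regular.

a^{p²+k}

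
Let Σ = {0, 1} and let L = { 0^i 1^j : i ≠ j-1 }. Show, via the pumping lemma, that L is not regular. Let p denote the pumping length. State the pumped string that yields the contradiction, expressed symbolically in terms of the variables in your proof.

Assume L is regular. Let p be the pumping length given by the pumping lemma.
Choose w = 0^p 1^{p+p!+1}. Since p ≠ (p+p!+1)-1 = p+p!, w ∈ L; and |w| ≥ p.
Write w = xyz as guaranteed by the lemma, with |xy| ≤ p and |y| > 0.
Since the first p symbols of w are all 0's and |xy| ≤ p, y lies entirely in the leading 0-block: y = 0^k for some k with 1 ≤ k ≤ p.
Since 1 ≤ k ≤ p, k divides p!; set t = 1 + p!/k. Then xy^t z has p + (p!/k)·k = p + p! copies of 0. Now the 0-count is p+p! and (1-count)-1 = (p+p!+1)-1 = p+p!, so i ≠ j-1 fails. So xy^t z = 0^{p+p!} 1^{p+p!+1} ∉ L.
Contradiction. Therefore L is not regular.

0^{p+p!} 1^{p+p!+1}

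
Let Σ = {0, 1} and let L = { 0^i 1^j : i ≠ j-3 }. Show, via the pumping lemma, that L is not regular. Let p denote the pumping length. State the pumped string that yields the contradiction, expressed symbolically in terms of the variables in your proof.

0^{p+p!} 1^{p+p!+3}

Suppose for contradiction that L is regular, and let p be the pumping length.
Choose w = 0^p 1^{p+p!+3}. Since p ≠ (p+p!+3)-3 = p+p!, w ∈ L; and |w| ≥ p.
The pumping lemma gives a decomposition w = xyz where |xy| ≤ p and |y| > 0.
Since the first p symbols of w are all 0's and |xy| ≤ p, y lies entirely in the leading 0-block: y = 0^k for some k with 1 ≤ k ≤ p.
Since 1 ≤ k ≤ p, k divides p!; set t = 1 + p!/k. Then xy^t z has p + (p!/k)·k = p + p! copies of 0. Now the 0-count is p+p! and (1-count)-3 = (p+p!+3)-3 = p+p!, so i ≠ j-3 fails. So xy^t z = 0^{p+p!} 1^{p+p!+3} ∉ L.
Contradiction. Therefore L is not regular.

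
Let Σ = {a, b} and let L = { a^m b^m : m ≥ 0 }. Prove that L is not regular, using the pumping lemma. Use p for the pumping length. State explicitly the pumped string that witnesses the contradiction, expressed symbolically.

a^{p+k} b^p

Assume L is regular; let p be its pumping constant.
Choose w = a^p b^p, which is in L with |w| = 2p ≥ p.
Write w = xyz as guaranteed by the lemma, with |xy| ≤ p and |y| ≥ 1.
Because |xy| ≤ p and w begins with p copies of a, we have y = a^k with 1 ≤ k ≤ p.
Pump with i = 2: xy^2z = a^{p+k} b^p. For this to lie in L we would need p = p+k, which forces k = 0. But k ≥ 1, so xy^2z ∉ L.
This is a contradiction; hence L is not regular.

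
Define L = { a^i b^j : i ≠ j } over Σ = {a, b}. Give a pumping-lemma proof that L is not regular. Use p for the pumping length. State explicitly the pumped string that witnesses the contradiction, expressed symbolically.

Assume L is regular. Let p be the pumping length given by the pumping lemma.
Choose w = a^p b^{p+p!}. Since p ≠ p+p!, w ∈ L; and |w| ≥ p.
By the pumping lemma, w = xyz with |xy| ≤ p and |y| > 0.
The first p characters of w are a's, so xy (and hence y) consists only of a's. Write y = a^k, 1 ≤ k ≤ p.
Since 1 ≤ k ≤ p, k divides p!; set t = 1 + p!/k. Then xy^t z has p + (p!/k)·k = p + p! copies of a. Now the a-count equals the b-count, so i ≠ j fails. So xy^t z = a^{p+p!} b^{p+p!} ∉ L.
This contradicts the pumping lemma, so L is not regular.

a^{p+p!} b^{p+p!}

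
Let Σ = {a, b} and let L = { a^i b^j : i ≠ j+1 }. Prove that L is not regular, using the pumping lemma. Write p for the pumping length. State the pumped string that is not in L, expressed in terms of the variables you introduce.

Assume L is regular; let p be its pumping constant.
Choose w = a^p b^{p+p!-1}. Since p ≠ (p+p!-1)+1 = p+p!, w ∈ L; and |w| ≥ p.
By the pumping lemma, w = xyz with |xy| ≤ p and |y| > 0.
Since the first p symbols of w are all a's and |xy| ≤ p, y lies entirely in the leading a-block: y = a^k for some k with 1 ≤ k ≤ p.
Since 1 ≤ k ≤ p, k divides p!; set t = 1 + p!/k. Then xy^t z has p + (p!/k)·k = p + p! copies of a. Now the a-count is p+p! and (b-count)+1 = (p+p!-1)+1 = p+p!, so i ≠ j+1 fails. So xy^t z = a^{p+p!} b^{p+p!-1} ∉ L.
Contradiction. Therefore L is not regular.

a^{p+p!} b^{p+p!-1}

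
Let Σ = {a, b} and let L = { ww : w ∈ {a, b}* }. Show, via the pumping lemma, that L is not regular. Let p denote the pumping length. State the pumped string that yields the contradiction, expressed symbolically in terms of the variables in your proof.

Assume L is regular. Let p be the pumping length given by the pumping lemma.
Take w = a^p b^p a^p b^p = uu where u = a^pb^p; then w ∈ L and |w| = 4p ≥ p.
By the pumping lemma, w = xyz with |xy| ≤ p and |y| > 0.
Since the first p symbols of w are all a's and |xy| ≤ p, y lies entirely in the leading a-block: y = a^k for some k with 1 ≤ k ≤ p.
Pump with i = 2: xy^2z = a^{p+k} b^p a^p b^p, of length 4p+k. Suppose this equals vv. The string starts with a and ends with b, so v does too; thus the boundary between the two copies of v is a b→a transition. There is exactly one such transition, at position 2p+k, so |v| = 2p+k and |vv| = 4p+2k ≠ 4p+k since k ≥ 1. So xy^2z ∉ L.
This is a contradiction; hence L is not regular.

a^{p+k} b^p a^p b^p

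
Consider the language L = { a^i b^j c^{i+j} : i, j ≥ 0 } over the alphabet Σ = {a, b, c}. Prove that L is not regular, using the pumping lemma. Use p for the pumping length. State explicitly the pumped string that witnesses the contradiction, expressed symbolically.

Assume L is regular. Let p be the pumping length given by the pumping lemma.
Take w = a^p b^p c^{2p} ∈ L (with i=j=p, i+j=2p), |w| = 4p ≥ p.
Write w = xyz as guaranteed by the lemma, with |xy| ≤ p and |y| > 0.
Since the first p symbols of w are all a's and |xy| ≤ p, y lies entirely in the leading a-block: y = a^k for some k with 1 ≤ k ≤ p.
Consider xy^2z = a^{p+k} b^p c^{2p}. Now the a- and b-counts sum to 2p+k, but the c-count is 2p ≠ 2p+k. So xy^2z ∉ L.
Contradiction. Therefore L is not regular.

a^{p+k} b^p c^{2p}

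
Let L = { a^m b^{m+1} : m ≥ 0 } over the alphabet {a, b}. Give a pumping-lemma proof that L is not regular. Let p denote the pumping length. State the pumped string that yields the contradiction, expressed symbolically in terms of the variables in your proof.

Suppose for contradiction that L is regular, and let p be the pumping length.
Take w = a^p b^{p+1}. Then w ∈ L and |w| = 2p+1 ≥ p.
The pumping lemma gives a decomposition w = xyz where |xy| ≤ p and |y| > 0.
Since the first p symbols of w are all a's and |xy| ≤ p, y lies entirely in the leading a-block: y = a^k for some k with 1 ≤ k ≤ p.
Pump with i = 2: xy^2z = a^{p+k} b^{p+1}. For this to lie in L we would need p+1 = (p+k)+1, which forces k = 0. But k ≥ 1, so xy^2z ∉ L.
Contradiction. Therefore L is not regular.

a^{p+k} b^{p+1}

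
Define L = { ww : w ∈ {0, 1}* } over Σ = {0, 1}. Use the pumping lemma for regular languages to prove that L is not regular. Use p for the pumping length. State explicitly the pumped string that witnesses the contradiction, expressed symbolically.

Suppose for contradiction that L is regular, and let p be the pumping length.
Take w = 0^p 1^p 0^p 1^p = uu where u = 0^p1^p; then w ∈ L and |w| = 4p ≥ p.
The pumping lemma gives a decomposition w = xyz where |xy| ≤ p and |y| > 0.
Since the first p symbols of w are all 0's and |xy| ≤ p, y lies entirely in the leading 0-block: y = 0^k for some k with 1 ≤ k ≤ p.
Pump with i = 2: xy^2z = 0^{p+k} 1^p 0^p 1^p, of length 4p+k. Suppose this equals vv. The string starts with 0 and ends with 1, so v does too; thus the boundary between the two copies of v is a 1→0 transition. There is exactly one such transition, at position 2p+k, so |v| = 2p+k and |vv| = 4p+2k ≠ 4p+k since k ≥ 1. So xy^2z ∉ L.
Contradiction. Therefore L is not regular.

0^{p+k} 1^p 0^p 1^p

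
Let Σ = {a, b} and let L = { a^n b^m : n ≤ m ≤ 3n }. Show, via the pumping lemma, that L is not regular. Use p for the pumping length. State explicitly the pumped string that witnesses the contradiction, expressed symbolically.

a^{p+k} b^p

Assume L is regular. Let p be the pumping length given by the pumping lemma.
Take w = a^p b^p ∈ L (since p ≤ p ≤ 3p), with |w| = 2p ≥ p.
The pumping lemma gives a decomposition w = xyz where |xy| ≤ p and |y| ≥ 1.
The first p characters of w are a's, so xy (and hence y) consists only of a's. Write y = a^k, 1 ≤ k ≤ p.
Pump with i = 2: xy^2z = a^{p+k} b^p. Now n = p+k > p = m, so the condition n ≤ m fails. Thus xy^2z ∉ L.
Contradiction. Therefore L is not regular.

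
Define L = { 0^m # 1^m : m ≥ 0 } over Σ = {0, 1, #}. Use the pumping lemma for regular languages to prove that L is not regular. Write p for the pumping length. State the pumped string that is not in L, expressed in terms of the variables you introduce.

Assume L is regular; let p be its pumping constant.
Take w = 0^p # 1^p ∈ L with |w| = 2p+1 ≥ p.
Write w = xyz as guaranteed by the lemma, with |xy| ≤ p and y is nonempty.
Since the first p symbols of w are all 0's and |xy| ≤ p, y lies entirely in the leading 0-block: y = 0^k for some k with 1 ≤ k ≤ p.
Pump with i = 2: xy^2z = 0^{p+k} # 1^p, which would require p+k = p. But k ≥ 1, so xy^2z ∉ L.
Contradiction. Therefore L is not regular.

0^{p+k} # 1^p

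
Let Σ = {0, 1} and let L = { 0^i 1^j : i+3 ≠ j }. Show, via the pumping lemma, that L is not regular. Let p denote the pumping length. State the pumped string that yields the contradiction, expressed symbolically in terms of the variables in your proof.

0^{p+p!} 1^{p+p!+3}

Suppose for contradiction that L is regular, and let p be the pumping length.
Choose w = 0^p 1^{p+p!+3}. Since p ≠ (p+p!+3)-3 = p+p!, w ∈ L; and |w| ≥ p.
Write w = xyz as guaranteed by the lemma, with |xy| ≤ p and y is nonempty.
Because |xy| ≤ p and w begins with p copies of 0, we have y = 0^k with 1 ≤ k ≤ p.
Since 1 ≤ k ≤ p, k divides p!; set t = 1 + p!/k. Then xy^t z has p + (p!/k)·k = p + p! copies of 0. Now the 0-count is p+p! and (1-count)-3 = (p+p!+3)-3 = p+p!, so i+3 ≠ j fails. So xy^t z = 0^{p+p!} 1^{p+p!+3} ∉ L.
This is a contradiction; hence L is not regular.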